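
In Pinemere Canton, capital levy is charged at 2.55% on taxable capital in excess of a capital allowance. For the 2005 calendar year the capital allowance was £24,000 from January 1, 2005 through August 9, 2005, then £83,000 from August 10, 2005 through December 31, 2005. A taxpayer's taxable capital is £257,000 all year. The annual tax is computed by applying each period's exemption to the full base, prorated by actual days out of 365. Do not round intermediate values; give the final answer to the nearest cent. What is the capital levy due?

January 1 – August 9, 2005: 221 days, exemption £24,000 → (£257,000 − £24,000) × 2.55% × 221/365 = £3,597.4562
August 10 – December 31, 2005: 144 days, exemption £83,000 → (£257,000 − £83,000) × 2.55% × 144/365 = £1,750.4877
Total = £5,347.9438

£5,347.94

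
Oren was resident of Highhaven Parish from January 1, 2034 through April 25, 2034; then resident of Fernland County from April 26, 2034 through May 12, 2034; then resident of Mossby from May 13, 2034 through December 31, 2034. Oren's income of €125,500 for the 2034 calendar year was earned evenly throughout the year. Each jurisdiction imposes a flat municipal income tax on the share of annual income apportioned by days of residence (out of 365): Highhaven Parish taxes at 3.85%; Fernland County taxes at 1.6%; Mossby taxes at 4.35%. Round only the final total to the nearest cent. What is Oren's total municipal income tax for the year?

Highhaven Parish, January 1 – April 25, 2034: 115 days → €125,500 × 3.85% × 115/365 = €1,522.3322
Fernland County, April 26 – May 12, 2034: 17 days → €125,500 × 1.6% × 17/365 = €93.5233
Mossby, May 13 – December 31, 2034: 233 days → €125,500 × 4.35% × 233/365 = €3,484.9459
Total = €5,100.8014

€5,100.80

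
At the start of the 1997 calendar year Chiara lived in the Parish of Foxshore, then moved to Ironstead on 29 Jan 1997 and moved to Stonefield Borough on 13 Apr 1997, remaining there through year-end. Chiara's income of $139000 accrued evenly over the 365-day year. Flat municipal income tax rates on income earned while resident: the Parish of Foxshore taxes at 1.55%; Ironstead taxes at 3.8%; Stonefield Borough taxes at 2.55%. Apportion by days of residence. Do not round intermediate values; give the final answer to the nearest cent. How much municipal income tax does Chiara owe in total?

The Parish of Foxshore, 1 Jan – 28 Jan 1997: 28 days → $139000 × 1.55% × 28/365 = $165.2767
Ironstead, 29 Jan – 12 Apr 1997: 74 days → $139000 × 3.8% × 74/365 = $1070.8712
Stonefield Borough, 13 Apr – 31 Dec 1997: 263 days → $139000 × 2.55% × 263/365 = $2553.9822
Total = $3790.1301

$3790.13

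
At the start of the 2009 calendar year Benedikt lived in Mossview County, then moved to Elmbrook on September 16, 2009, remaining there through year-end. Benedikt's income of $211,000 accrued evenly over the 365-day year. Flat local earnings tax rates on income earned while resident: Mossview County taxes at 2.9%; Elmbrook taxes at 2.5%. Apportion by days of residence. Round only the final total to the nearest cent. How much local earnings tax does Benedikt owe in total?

$5,871.58

Mossview County, January 1 – September 15, 2009: 258 days → $211,000 × 2.9% × 258/365 = $4,325.2110
Elmbrook, September 16 – December 31, 2009: 107 days → $211,000 × 2.5% × 107/365 = $1,546.3699
Total = $5,871.5808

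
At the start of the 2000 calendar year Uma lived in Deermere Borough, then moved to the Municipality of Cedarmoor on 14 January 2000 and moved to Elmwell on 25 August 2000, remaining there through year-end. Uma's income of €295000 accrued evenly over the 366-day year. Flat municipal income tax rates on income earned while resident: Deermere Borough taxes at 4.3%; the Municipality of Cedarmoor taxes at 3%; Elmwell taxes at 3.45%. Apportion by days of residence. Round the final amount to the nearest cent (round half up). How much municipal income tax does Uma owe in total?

€9454.11

Deermere Borough, 1 January – 13 January 2000: 13 days → €295000 × 4.3% × 13/366 = €450.5601
The Municipality of Cedarmoor, 14 January – 24 August 2000: 224 days → €295000 × 3% × 224/366 = €5416.3934
Elmwell, 25 August – 31 December 2000: 129 days → €295000 × 3.45% × 129/366 = €3587.1516
Total = €9454.1052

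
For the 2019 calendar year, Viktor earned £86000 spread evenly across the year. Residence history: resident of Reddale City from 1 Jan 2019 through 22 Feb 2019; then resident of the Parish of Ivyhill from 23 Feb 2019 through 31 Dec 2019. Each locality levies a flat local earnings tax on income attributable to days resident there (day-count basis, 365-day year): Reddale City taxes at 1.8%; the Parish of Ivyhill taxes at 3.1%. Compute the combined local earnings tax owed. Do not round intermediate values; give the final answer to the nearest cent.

Reddale City, 1 Jan – 22 Feb 2019: 53 days → £86000 × 1.8% × 53/365 = £224.7781
The Parish of Ivyhill, 23 Feb – 31 Dec 2019: 312 days → £86000 × 3.1% × 312/365 = £2278.8822
Total = £2503.6603

£2503.66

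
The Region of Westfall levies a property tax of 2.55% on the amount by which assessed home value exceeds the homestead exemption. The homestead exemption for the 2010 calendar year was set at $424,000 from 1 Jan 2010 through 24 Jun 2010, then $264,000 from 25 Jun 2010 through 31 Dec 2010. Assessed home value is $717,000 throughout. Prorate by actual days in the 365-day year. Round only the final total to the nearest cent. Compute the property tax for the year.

$9,595.34

1 Jan – 24 Jun 2010: 175 days, exemption $424,000 → ($717,000 − $424,000) × 2.55% × 175/365 = $3,582.2260
25 Jun – 31 Dec 2010: 190 days, exemption $264,000 → ($717,000 − $264,000) × 2.55% × 190/365 = $6,013.1096
Total = $9,595.3356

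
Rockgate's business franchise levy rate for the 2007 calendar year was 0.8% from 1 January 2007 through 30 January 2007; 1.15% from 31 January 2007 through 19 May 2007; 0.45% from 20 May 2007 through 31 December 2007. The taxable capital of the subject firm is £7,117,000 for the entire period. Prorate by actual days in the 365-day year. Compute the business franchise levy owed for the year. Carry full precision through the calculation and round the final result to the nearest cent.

£48,951.31

1 January – 30 January 2007: 30 days at 0.8% → £7,117,000 × 0.8% × 30/365 = £4,679.6712
31 January – 19 May 2007: 109 days at 1.15% → £7,117,000 × 1.15% × 109/365 = £24,441.5329
20 May – 31 December 2007: 226 days at 0.45% → £7,117,000 × 0.45% × 226/365 = £19,830.1068
Total = £48,951.3110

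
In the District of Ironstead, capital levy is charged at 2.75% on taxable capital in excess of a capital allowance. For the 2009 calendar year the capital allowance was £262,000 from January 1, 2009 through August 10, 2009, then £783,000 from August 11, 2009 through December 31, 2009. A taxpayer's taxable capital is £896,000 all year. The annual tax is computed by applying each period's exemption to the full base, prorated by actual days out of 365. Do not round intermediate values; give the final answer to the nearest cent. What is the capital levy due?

January 1 – August 10, 2009: 222 days, exemption £262,000 → (£896,000 − £262,000) × 2.75% × 222/365 = £10,604.3014
August 11 – December 31, 2009: 143 days, exemption £783,000 → (£896,000 − £783,000) × 2.75% × 143/365 = £1,217.4589
Total = £11,821.7603

£11,821.76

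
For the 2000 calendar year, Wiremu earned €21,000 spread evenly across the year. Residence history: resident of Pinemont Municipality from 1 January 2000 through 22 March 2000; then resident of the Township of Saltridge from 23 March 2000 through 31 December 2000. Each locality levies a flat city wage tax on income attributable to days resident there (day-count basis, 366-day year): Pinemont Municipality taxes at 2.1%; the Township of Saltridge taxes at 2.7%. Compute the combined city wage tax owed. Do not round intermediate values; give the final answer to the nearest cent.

Pinemont Municipality, 1 January – 22 March 2000: 82 days → €21,000 × 2.1% × 82/366 = €98.8033
The Township of Saltridge, 23 March – 31 December 2000: 284 days → €21,000 × 2.7% × 284/366 = €439.9672
Total = €538.7705

€538.77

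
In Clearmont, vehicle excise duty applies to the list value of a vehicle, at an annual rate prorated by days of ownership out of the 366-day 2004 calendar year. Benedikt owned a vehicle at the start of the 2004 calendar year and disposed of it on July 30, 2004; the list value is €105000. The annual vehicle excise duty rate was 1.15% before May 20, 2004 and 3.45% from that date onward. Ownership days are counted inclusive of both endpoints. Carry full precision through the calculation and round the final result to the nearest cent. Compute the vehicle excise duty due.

€1174.51

January 1 – May 19, 2004: 140 days at 1.15% → €105000 × 1.15% × 140/366 = €461.8852
May 20 – July 30, 2004: 72 days at 3.45% → €105000 × 3.45% × 72/366 = €712.6230
Total = €1174.5082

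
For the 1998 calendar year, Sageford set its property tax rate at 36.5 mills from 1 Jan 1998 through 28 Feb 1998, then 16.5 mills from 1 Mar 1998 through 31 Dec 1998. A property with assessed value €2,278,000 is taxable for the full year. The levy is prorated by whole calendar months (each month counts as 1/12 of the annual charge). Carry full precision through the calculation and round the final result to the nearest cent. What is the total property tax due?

€45,180.33

1 Jan – 28 Feb 1998: 2 months at 36.5 mills → €2,278,000 × 3.65% × 2/12 = €13,857.8333
1 Mar – 31 Dec 1998: 10 months at 16.5 mills → €2,278,000 × 1.65% × 10/12 = €31,322.5000
Total = €45,180.3333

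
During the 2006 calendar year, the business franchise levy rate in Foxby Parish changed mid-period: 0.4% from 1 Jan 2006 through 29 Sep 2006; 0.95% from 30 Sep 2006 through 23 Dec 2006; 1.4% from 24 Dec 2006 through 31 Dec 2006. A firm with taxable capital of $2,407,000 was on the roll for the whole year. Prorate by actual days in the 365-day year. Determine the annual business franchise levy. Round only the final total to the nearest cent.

$13,238.50

1 Jan – 29 Sep 2006: 272 days at 0.4% → $2,407,000 × 0.4% × 272/365 = $7,174.8384
30 Sep – 23 Dec 2006: 85 days at 0.95% → $2,407,000 × 0.95% × 85/365 = $5,325.0753
24 Dec – 31 Dec 2006: 8 days at 1.4% → $2,407,000 × 1.4% × 8/365 = $738.5863
Total = $13,238.5000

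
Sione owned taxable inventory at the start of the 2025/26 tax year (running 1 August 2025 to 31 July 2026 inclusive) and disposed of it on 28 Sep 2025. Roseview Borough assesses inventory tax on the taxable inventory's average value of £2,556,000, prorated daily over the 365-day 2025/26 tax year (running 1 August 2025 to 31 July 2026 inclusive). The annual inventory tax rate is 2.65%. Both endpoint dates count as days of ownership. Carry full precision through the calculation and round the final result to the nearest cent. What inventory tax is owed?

Days held (1 Aug – 28 Sep 2025): 59 out of 365
Tax = £2,556,000 × 2.65% × 59/365 = £10,948.7836

£10,948.78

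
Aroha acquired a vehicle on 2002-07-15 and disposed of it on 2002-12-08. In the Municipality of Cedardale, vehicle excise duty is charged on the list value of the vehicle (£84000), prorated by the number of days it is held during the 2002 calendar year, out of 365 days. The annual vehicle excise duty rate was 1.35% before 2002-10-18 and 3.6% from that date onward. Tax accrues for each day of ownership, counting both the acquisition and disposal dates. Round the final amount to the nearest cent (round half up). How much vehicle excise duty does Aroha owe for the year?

2002-07-15 to 2002-10-17: 95 days at 1.35% → £84000 × 1.35% × 95/365 = £295.1507
2002-10-18 to 2002-12-08: 52 days at 3.6% → £84000 × 3.6% × 52/365 = £430.8164
Total = £725.9671

£725.97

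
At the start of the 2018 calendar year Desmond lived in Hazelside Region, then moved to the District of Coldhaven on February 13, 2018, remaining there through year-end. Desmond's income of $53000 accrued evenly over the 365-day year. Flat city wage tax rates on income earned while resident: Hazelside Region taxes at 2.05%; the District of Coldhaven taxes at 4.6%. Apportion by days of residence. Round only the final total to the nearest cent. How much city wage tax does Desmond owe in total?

$2278.78

Hazelside Region, January 1 – February 12, 2018: 43 days → $53000 × 2.05% × 43/365 = $127.9986
The District of Coldhaven, February 13 – December 31, 2018: 322 days → $53000 × 4.6% × 322/365 = $2150.7836
Total = $2278.7822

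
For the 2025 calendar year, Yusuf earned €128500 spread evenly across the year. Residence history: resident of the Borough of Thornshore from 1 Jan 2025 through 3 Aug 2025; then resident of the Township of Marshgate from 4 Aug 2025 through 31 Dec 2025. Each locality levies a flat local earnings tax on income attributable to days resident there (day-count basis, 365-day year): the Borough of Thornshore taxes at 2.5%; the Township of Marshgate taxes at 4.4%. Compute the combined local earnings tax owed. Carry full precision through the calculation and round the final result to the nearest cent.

The Borough of Thornshore, 1 Jan – 3 Aug 2025: 215 days → €128500 × 2.5% × 215/365 = €1892.2945
The Township of Marshgate, 4 Aug – 31 Dec 2025: 150 days → €128500 × 4.4% × 150/365 = €2323.5616
Total = €4215.8562

€4215.86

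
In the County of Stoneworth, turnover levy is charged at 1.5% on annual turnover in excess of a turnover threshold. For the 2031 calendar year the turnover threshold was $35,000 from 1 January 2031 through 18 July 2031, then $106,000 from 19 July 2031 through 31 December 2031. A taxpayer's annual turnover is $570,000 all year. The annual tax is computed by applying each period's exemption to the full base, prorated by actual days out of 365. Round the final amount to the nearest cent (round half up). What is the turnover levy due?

$7,540.64

1 January – 18 July 2031: 199 days, exemption $35,000 → ($570,000 − $35,000) × 1.5% × 199/365 = $4,375.2740
19 July – 31 December 2031: 166 days, exemption $106,000 → ($570,000 − $106,000) × 1.5% × 166/365 = $3,165.3699
Total = $7,540.6438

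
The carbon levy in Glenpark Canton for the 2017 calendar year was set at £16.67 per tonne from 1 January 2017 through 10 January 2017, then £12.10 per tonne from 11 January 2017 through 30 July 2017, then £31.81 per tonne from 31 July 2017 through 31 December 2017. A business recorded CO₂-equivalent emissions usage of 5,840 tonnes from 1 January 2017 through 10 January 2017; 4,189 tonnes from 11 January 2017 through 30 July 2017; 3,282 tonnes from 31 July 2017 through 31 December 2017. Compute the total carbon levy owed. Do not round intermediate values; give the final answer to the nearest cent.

£252,440.12

1 January – 10 January 2017: 5,840 tonnes at £16.67/tonne → £97,352.80
11 January – 30 July 2017: 4,189 tonnes at £12.10/tonne → £50,686.90
31 July – 31 December 2017: 3,282 tonnes at £31.81/tonne → £104,400.42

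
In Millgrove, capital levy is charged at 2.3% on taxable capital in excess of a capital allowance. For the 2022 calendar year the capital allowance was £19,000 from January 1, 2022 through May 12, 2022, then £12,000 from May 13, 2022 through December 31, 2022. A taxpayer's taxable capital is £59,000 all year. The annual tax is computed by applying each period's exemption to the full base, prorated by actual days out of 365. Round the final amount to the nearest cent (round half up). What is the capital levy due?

January 1 – May 12, 2022: 132 days, exemption £19,000 → (£59,000 − £19,000) × 2.3% × 132/365 = £332.7123
May 13 – December 31, 2022: 233 days, exemption £12,000 → (£59,000 − £12,000) × 2.3% × 233/365 = £690.0630
Total = £1,022.7753

£1,022.78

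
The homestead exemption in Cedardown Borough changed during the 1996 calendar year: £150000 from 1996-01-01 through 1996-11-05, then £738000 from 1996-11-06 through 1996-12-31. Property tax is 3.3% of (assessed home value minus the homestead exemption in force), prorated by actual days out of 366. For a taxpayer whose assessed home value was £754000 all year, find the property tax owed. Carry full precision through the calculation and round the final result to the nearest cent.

£16963.08

1996-01-01 to 1996-11-05: 310 days, exemption £150000 → (£754000 − £150000) × 3.3% × 310/366 = £16882.2951
1996-11-06 to 1996-12-31: 56 days, exemption £738000 → (£754000 − £738000) × 3.3% × 56/366 = £80.7869
Total = £16963.0820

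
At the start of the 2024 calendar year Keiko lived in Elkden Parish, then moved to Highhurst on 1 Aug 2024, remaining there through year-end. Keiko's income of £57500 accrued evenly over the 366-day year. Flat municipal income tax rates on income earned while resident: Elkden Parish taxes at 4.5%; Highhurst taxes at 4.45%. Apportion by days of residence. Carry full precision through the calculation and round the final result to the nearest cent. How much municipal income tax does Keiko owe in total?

Elkden Parish, 1 Jan – 31 Jul 2024: 213 days → £57500 × 4.5% × 213/366 = £1505.8402
Highhurst, 1 Aug – 31 Dec 2024: 153 days → £57500 × 4.45% × 153/366 = £1069.6414
Total = £2575.4816

£2575.48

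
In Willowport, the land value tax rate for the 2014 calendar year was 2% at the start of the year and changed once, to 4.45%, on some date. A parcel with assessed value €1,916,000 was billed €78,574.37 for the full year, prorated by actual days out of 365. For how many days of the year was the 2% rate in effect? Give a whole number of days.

52 days

Let d = days at the first rate; then 365 − d days at the second rate.
€1,916,000 × [2%·d + 4.45%·(365−d)] / 365 = €78,574.37
Solving gives d = 52, so the new rate took effect on 22 Feb 2014.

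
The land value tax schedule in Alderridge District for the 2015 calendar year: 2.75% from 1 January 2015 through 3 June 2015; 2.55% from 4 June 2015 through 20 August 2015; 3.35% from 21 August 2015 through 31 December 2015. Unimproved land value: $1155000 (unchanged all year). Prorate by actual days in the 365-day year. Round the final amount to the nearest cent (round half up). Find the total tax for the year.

$33794.03

1 January – 3 June 2015: 154 days at 2.75% → $1155000 × 2.75% × 154/365 = $13401.1644
4 June – 20 August 2015: 78 days at 2.55% → $1155000 × 2.55% × 78/365 = $6293.9589
21 August – 31 December 2015: 133 days at 3.35% → $1155000 × 3.35% × 133/365 = $14098.9110
Total = $33794.0342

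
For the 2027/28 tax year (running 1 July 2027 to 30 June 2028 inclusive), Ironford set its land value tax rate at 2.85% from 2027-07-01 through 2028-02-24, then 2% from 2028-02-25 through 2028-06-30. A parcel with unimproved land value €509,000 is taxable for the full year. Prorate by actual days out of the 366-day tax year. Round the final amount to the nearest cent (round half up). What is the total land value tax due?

2027-07-01 to 2028-02-24: 239 days at 2.85% → €509,000 × 2.85% × 239/366 = €9,472.8238
2028-02-25 to 2028-06-30: 127 days at 2% → €509,000 × 2% × 127/366 = €3,532.4044
Total = €13,005.2281

€13,005.23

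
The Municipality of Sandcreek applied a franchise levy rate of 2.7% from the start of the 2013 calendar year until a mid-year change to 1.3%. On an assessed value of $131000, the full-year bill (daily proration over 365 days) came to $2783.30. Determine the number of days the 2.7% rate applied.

Let d = days at the first rate; then 365 − d days at the second rate.
$131000 × [2.7%·d + 1.3%·(365−d)] / 365 = $2783.30
Solving gives d = 215, so the new rate took effect on 4 August 2013.

215 days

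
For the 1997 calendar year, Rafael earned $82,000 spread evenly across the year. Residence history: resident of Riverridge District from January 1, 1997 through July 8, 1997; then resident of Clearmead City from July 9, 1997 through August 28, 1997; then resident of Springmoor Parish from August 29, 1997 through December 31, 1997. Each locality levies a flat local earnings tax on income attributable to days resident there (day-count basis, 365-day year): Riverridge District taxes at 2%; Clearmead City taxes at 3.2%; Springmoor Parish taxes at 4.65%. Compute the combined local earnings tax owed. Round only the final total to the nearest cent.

Riverridge District, January 1 – July 8, 1997: 189 days → $82,000 × 2% × 189/365 = $849.2055
Clearmead City, July 9 – August 28, 1997: 51 days → $82,000 × 3.2% × 51/365 = $366.6411
Springmoor Parish, August 29 – December 31, 1997: 125 days → $82,000 × 4.65% × 125/365 = $1,305.8219
Total = $2,521.6685

$2,521.67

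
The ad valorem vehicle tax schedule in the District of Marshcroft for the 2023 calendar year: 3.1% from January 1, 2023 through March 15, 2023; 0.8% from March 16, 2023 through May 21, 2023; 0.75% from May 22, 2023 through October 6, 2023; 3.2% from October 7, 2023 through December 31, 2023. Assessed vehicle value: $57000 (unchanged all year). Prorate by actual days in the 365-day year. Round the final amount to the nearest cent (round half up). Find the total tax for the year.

January 1 – March 15, 2023: 74 days at 3.1% → $57000 × 3.1% × 74/365 = $358.2411
March 16 – May 21, 2023: 67 days at 0.8% → $57000 × 0.8% × 67/365 = $83.7041
May 22 – October 6, 2023: 138 days at 0.75% → $57000 × 0.75% × 138/365 = $161.6301
October 7 – December 31, 2023: 86 days at 3.2% → $57000 × 3.2% × 86/365 = $429.7644
Total = $1033.3397

$1033.34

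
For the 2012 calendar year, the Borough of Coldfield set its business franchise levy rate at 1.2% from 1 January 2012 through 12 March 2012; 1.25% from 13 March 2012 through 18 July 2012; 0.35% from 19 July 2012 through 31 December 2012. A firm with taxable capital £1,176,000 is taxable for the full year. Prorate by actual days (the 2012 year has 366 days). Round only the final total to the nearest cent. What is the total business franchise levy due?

£9,783.93

1 January – 12 March 2012: 72 days at 1.2% → £1,176,000 × 1.2% × 72/366 = £2,776.1311
13 March – 18 July 2012: 128 days at 1.25% → £1,176,000 × 1.25% × 128/366 = £5,140.9836
19 July – 31 December 2012: 166 days at 0.35% → £1,176,000 × 0.35% × 166/366 = £1,866.8197
Total = £9,783.9344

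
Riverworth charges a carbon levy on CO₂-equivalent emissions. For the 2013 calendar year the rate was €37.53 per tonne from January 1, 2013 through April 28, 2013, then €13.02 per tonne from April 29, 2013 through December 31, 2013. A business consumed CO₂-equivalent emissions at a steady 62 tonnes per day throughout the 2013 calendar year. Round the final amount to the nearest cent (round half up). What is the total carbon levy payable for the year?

€473,957.76

January 1 – April 28, 2013: 118 days × 62 tonnes/day = 7,316 tonnes at €37.53/tonne → €274,569.48
April 29 – December 31, 2013: 247 days × 62 tonnes/day = 15,314 tonnes at €13.02/tonne → €199,388.28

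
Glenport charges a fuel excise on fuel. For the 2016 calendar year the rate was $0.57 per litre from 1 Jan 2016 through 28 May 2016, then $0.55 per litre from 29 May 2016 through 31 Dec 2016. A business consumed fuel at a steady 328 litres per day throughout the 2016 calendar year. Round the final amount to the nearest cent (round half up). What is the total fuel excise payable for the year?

1 Jan – 28 May 2016: 149 days × 328 litres/day = 48,872 litres at $0.57/litre → $27857.04
29 May – 31 Dec 2016: 217 days × 328 litres/day = 71,176 litres at $0.55/litre → $39146.80

$67003.84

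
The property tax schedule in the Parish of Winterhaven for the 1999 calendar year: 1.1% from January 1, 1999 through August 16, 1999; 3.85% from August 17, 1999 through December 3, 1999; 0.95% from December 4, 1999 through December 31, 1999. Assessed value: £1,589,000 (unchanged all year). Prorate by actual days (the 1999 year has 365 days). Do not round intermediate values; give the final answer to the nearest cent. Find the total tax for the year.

£30,345.55

January 1 – August 16, 1999: 228 days at 1.1% → £1,589,000 × 1.1% × 228/365 = £10,918.3890
August 17 – December 3, 1999: 109 days at 3.85% → £1,589,000 × 3.85% × 109/365 = £18,269.1466
December 4 – December 31, 1999: 28 days at 0.95% → £1,589,000 × 0.95% × 28/365 = £1,158.0110
Total = £30,345.5466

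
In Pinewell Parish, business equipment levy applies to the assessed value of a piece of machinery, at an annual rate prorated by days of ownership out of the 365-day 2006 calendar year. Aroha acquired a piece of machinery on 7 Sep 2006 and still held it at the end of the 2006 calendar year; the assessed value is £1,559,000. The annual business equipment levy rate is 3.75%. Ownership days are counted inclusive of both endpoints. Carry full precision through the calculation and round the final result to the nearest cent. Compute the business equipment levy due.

£18,579.86

Days held (7 Sep – 31 Dec 2006): 116 out of 365
Tax = £1,559,000 × 3.75% × 116/365 = £18,579.8630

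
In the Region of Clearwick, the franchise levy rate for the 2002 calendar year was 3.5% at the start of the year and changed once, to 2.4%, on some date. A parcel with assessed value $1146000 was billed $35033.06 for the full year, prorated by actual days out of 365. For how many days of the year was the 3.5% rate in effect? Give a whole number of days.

Let d = days at the first rate; then 365 − d days at the second rate.
$1146000 × [3.5%·d + 2.4%·(365−d)] / 365 = $35033.06
Solving gives d = 218, so the new rate took effect on August 7, 2002.

218 days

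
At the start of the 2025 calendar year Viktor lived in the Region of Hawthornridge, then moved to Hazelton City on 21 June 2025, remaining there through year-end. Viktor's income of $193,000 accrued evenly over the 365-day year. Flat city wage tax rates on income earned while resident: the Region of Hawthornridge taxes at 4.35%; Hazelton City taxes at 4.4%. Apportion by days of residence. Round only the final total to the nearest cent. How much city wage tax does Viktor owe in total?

The Region of Hawthornridge, 1 January – 20 June 2025: 171 days → $193,000 × 4.35% × 171/365 = $3,933.2342
Hazelton City, 21 June – 31 December 2025: 194 days → $193,000 × 4.4% × 194/365 = $4,513.5562
Total = $8,446.7904

$8,446.79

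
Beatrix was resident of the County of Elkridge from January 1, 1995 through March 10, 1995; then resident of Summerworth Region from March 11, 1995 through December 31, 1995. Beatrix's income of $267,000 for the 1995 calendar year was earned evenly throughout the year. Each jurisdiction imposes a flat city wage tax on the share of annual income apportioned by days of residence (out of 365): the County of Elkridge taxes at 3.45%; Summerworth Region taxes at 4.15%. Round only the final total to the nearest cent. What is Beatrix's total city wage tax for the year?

The County of Elkridge, January 1 – March 10, 1995: 69 days → $267,000 × 3.45% × 69/365 = $1,741.3521
Summerworth Region, March 11 – December 31, 1995: 296 days → $267,000 × 4.15% × 296/365 = $8,985.8301
Total = $10,727.1822

$10,727.18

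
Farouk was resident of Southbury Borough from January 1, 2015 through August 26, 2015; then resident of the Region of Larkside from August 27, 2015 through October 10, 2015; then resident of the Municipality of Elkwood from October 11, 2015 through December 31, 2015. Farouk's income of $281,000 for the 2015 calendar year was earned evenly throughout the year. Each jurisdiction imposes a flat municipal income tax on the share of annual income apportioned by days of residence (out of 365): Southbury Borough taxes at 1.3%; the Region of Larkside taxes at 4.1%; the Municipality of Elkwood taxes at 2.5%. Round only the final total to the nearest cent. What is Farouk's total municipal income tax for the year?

$5,380.57

Southbury Borough, January 1 – August 26, 2015: 238 days → $281,000 × 1.3% × 238/365 = $2,381.9562
The Region of Larkside, August 27 – October 10, 2015: 45 days → $281,000 × 4.1% × 45/365 = $1,420.3973
The Municipality of Elkwood, October 11 – December 31, 2015: 82 days → $281,000 × 2.5% × 82/365 = $1,578.2192
Total = $5,380.5726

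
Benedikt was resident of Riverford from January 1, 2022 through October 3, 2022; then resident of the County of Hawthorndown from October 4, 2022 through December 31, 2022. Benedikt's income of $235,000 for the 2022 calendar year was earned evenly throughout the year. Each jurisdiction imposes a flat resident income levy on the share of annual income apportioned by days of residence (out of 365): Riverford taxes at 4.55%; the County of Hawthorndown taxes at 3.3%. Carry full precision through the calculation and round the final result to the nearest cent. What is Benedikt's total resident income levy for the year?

$9,976.23

Riverford, January 1 – October 3, 2022: 276 days → $235,000 × 4.55% × 276/365 = $8,085.2877
The County of Hawthorndown, October 4 – December 31, 2022: 89 days → $235,000 × 3.3% × 89/365 = $1,890.9452
Total = $9,976.2329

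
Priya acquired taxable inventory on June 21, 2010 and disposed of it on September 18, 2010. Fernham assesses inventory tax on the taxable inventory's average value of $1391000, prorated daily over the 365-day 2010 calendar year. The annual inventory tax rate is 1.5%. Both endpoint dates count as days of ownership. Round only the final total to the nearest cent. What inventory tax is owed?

$5144.79

Days held (June 21 – September 18, 2010): 90 out of 365
Tax = $1391000 × 1.5% × 90/365 = $5144.7945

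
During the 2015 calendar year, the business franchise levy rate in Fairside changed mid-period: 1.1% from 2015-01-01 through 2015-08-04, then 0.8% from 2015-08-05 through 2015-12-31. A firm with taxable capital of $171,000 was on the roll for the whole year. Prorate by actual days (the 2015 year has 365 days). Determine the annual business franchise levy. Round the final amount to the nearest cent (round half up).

$1,671.58

2015-01-01 to 2015-08-04: 216 days at 1.1% → $171,000 × 1.1% × 216/365 = $1,113.1397
2015-08-05 to 2015-12-31: 149 days at 0.8% → $171,000 × 0.8% × 149/365 = $558.4438
Total = $1,671.5836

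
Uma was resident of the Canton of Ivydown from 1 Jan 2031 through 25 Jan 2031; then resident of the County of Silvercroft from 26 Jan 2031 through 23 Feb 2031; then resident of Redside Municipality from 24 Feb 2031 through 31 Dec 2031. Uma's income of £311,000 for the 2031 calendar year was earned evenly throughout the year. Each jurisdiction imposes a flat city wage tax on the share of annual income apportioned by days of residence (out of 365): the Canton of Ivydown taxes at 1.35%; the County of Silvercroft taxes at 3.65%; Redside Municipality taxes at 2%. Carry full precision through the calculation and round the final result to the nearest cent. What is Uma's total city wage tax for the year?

£6,489.25

The Canton of Ivydown, 1 Jan – 25 Jan 2031: 25 days → £311,000 × 1.35% × 25/365 = £287.5685
The County of Silvercroft, 26 Jan – 23 Feb 2031: 29 days → £311,000 × 3.65% × 29/365 = £901.9000
Redside Municipality, 24 Feb – 31 Dec 2031: 311 days → £311,000 × 2% × 311/365 = £5,299.7808
Total = £6,489.2493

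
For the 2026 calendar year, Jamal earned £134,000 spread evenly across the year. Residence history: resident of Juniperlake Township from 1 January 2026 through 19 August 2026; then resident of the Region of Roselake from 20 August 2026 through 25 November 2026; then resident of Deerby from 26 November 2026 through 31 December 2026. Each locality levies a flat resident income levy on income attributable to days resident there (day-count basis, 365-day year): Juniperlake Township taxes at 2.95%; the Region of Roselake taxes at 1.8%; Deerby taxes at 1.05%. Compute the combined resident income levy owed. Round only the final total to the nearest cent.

£3,288.14

Juniperlake Township, 1 January – 19 August 2026: 231 days → £134,000 × 2.95% × 231/365 = £2,501.7616
The Region of Roselake, 20 August – 25 November 2026: 98 days → £134,000 × 1.8% × 98/365 = £647.6055
Deerby, 26 November – 31 December 2026: 36 days → £134,000 × 1.05% × 36/365 = £138.7726
Total = £3,288.1397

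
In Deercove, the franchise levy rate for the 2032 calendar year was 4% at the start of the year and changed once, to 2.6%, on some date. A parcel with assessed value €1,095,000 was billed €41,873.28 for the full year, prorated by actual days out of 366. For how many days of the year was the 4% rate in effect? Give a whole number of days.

Let d = days at the first rate; then 366 − d days at the second rate.
€1,095,000 × [4%·d + 2.6%·(366−d)] / 366 = €41,873.28
Solving gives d = 320, so the new rate took effect on November 16, 2032.

320 days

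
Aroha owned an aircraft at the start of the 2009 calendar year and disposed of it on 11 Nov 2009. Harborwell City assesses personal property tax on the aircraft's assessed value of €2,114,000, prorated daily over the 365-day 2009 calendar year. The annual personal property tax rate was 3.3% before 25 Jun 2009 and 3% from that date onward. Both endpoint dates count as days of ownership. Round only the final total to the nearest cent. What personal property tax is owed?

1 Jan – 24 Jun 2009: 175 days at 3.3% → €2,114,000 × 3.3% × 175/365 = €33,447.5342
25 Jun – 11 Nov 2009: 140 days at 3% → €2,114,000 × 3% × 140/365 = €24,325.4795
Total = €57,773.0137

€57,773.01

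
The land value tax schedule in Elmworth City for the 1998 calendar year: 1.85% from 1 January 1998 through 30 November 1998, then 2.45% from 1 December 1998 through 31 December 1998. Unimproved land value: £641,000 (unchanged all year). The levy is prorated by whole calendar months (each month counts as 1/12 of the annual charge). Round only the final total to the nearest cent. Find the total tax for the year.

1 January – 30 November 1998: 11 months at 1.85% → £641,000 × 1.85% × 11/12 = £10,870.2917
1 December – 31 December 1998: 1 month at 2.45% → £641,000 × 2.45% × 1/12 = £1,308.7083
Total = £12,179.0000

£12,179.00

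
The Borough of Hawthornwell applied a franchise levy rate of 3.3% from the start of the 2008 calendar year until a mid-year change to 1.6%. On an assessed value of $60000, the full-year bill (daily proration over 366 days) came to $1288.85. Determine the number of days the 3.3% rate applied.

118 days

Let d = days at the first rate; then 366 − d days at the second rate.
$60000 × [3.3%·d + 1.6%·(366−d)] / 366 = $1288.85
Solving gives d = 118, so the new rate took effect on April 28, 2008.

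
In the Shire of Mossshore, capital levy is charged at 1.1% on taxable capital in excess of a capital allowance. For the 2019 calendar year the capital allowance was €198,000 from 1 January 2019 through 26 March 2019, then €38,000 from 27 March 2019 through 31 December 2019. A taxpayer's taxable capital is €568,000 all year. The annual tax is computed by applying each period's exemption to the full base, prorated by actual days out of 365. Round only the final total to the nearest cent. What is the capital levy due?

1 January – 26 March 2019: 85 days, exemption €198,000 → (€568,000 − €198,000) × 1.1% × 85/365 = €947.8082
27 March – 31 December 2019: 280 days, exemption €38,000 → (€568,000 − €38,000) × 1.1% × 280/365 = €4,472.3288
Total = €5,420.1370

€5,420.14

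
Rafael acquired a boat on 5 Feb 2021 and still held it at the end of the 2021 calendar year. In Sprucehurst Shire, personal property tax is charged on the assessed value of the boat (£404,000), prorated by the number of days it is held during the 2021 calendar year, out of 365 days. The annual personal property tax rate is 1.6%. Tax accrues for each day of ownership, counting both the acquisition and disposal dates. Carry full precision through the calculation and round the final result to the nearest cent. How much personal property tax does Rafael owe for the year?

£5,844.16

Days held (5 Feb – 31 Dec 2021): 330 out of 365
Tax = £404,000 × 1.6% × 330/365 = £5,844.1644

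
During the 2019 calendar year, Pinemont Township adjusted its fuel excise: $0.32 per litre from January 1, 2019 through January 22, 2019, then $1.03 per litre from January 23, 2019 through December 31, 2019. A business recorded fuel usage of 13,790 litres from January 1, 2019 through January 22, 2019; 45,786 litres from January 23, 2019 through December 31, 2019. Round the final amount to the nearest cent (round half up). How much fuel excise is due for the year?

$51572.38

January 1 – January 22, 2019: 13,790 litres at $0.32/litre → $4412.80
January 23 – December 31, 2019: 45,786 litres at $1.03/litre → $47159.58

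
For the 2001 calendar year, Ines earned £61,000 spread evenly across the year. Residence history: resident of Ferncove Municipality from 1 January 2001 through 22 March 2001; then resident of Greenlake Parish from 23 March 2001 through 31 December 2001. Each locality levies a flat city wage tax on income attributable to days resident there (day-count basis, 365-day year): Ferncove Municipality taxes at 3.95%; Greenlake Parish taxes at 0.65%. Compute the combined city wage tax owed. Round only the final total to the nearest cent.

£843.22

Ferncove Municipality, 1 January – 22 March 2001: 81 days → £61,000 × 3.95% × 81/365 = £534.7110
Greenlake Parish, 23 March – 31 December 2001: 284 days → £61,000 × 0.65% × 284/365 = £308.5096
Total = £843.2205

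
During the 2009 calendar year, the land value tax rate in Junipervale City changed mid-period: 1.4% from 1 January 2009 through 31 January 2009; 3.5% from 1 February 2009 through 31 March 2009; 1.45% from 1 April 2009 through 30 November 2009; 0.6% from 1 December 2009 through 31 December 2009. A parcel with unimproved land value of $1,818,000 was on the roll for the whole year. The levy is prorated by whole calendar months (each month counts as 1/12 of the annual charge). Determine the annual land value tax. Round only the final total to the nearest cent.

$31,209.00

1 January – 31 January 2009: 1 month at 1.4% → $1,818,000 × 1.4% × 1/12 = $2,121.0000
1 February – 31 March 2009: 2 months at 3.5% → $1,818,000 × 3.5% × 2/12 = $10,605.0000
1 April – 30 November 2009: 8 months at 1.45% → $1,818,000 × 1.45% × 8/12 = $17,574.0000
1 December – 31 December 2009: 1 month at 0.6% → $1,818,000 × 0.6% × 1/12 = $909.0000
Total = $31,209.0000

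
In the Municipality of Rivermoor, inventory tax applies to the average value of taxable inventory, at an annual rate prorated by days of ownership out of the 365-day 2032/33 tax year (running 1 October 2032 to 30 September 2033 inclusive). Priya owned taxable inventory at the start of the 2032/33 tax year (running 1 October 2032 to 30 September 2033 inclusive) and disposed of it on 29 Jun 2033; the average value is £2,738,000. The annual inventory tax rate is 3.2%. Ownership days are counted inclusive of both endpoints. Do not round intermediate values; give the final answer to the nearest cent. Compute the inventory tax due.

Days held (1 Oct 2032 – 29 Jun 2033): 272 out of 365
Tax = £2,738,000 × 3.2% × 272/365 = £65,291.9233

£65,291.92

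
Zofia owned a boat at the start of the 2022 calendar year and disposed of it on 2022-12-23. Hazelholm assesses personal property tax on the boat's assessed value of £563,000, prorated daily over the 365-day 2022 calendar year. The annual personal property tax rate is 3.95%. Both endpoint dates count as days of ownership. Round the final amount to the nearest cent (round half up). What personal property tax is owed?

Days held (2022-01-01 to 2022-12-23): 357 out of 365
Tax = £563,000 × 3.95% × 357/365 = £21,751.0808

£21,751.08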